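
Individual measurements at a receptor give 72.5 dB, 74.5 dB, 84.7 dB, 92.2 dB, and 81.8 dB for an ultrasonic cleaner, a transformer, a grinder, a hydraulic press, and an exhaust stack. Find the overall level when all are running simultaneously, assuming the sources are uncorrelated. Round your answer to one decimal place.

For uncorrelated sources the intensities add, so convert each level to linear form, sum, and take 10·log₁₀ of the total.
Σ 10^(L/10) = 10^(72.5/10) + 10^(74.5/10) + 10^(84.7/10) + 10^(92.2/10) + 10^(81.8/10) = 2.152e+09.
L_total = 10·log₁₀(2.152e+09) = 93.33 dB.

93.3 dB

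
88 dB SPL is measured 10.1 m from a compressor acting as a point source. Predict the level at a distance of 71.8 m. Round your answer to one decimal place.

71.0 dB SPL

Point-source attenuation: ΔL = 20·log₁₀(r₂/r₁) = 20·log₁₀(71.8/10.1) = 17.036 dB.
L₂ = 88 − 20·log₁₀(71.8/10.1) = 88 − 17.036 = 70.96 dB SPL.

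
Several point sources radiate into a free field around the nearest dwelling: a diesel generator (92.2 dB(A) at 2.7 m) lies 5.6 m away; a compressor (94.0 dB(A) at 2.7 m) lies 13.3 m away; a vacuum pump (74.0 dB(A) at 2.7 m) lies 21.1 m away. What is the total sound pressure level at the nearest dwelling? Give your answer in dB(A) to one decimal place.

Propagate each source to the receiver with L = L_ref − 20·log₁₀(r/r_ref), then add intensities.
diesel generator: 92.2 − 20·log₁₀(5.6/2.7) = 92.2 − 6.34 = 85.86 dB(A).
compressor: 94.0 − 20·log₁₀(13.3/2.7) = 94.0 − 13.85 = 80.15 dB(A).
vacuum pump: 74.0 − 20·log₁₀(21.1/2.7) = 74.0 − 17.86 = 56.14 dB(A).
Σ 10^(L/10) = 4.897e+08 → L_total = 10·log₁₀(4.897e+08) = 86.90 dB(A).

86.9 dB(A)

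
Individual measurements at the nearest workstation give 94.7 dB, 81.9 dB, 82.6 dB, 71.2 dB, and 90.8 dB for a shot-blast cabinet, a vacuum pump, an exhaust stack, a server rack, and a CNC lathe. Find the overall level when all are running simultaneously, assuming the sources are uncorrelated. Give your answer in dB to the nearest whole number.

97 dB

Incoherent sources combine by intensity addition: L_total = 10·log₁₀(Σ 10^(L_i/10)).
Σ 10^(L/10) = 10^(94.7/10) + 10^(81.9/10) + 10^(82.6/10) + 10^(71.2/10) + 10^(90.8/10) = 4.504e+09.
L_total = 10·log₁₀(4.504e+09) = 96.54 dB.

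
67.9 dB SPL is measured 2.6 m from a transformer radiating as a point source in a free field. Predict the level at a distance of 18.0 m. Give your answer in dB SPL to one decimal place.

51.1 dB SPL

Spherical spreading from a point source gives a 20·log₁₀(r₂/r₁) drop.
L₂ = 67.9 − 20·log₁₀(18.0/2.6) = 67.9 − 16.806 = 51.09 dB SPL.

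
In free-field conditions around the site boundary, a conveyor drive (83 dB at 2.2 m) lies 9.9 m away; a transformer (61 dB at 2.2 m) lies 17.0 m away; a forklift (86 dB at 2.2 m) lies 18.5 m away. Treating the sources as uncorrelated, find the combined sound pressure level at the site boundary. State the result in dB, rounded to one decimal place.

71.9 dB

First find each source's level at the receiver (point-source: −20·log₁₀(r/r_ref)), then combine on an intensity basis.
conveyor drive: 83 − 20·log₁₀(9.9/2.2) = 83 − 13.06 = 69.94 dB.
transformer: 61 − 20·log₁₀(17.0/2.2) = 61 − 17.76 = 43.24 dB.
forklift: 86 − 20·log₁₀(18.5/2.2) = 86 − 18.49 = 67.51 dB.
Σ 10^(L/10) = 1.550e+07 → L_total = 10·log₁₀(1.550e+07) = 71.90 dB.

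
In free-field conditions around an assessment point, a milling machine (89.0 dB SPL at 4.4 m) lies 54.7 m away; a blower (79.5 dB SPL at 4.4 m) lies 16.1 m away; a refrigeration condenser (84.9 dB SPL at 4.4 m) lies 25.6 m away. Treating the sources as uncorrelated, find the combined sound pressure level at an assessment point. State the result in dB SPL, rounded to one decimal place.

73.2 dB SPL

First find each source's level at the receiver (point-source: −20·log₁₀(r/r_ref)), then combine on an intensity basis.
milling machine: 89.0 − 20·log₁₀(54.7/4.4) = 89.0 − 21.89 = 67.11 dB SPL.
blower: 79.5 − 20·log₁₀(16.1/4.4) = 79.5 − 11.27 = 68.23 dB SPL.
refrigeration condenser: 84.9 − 20·log₁₀(25.6/4.4) = 84.9 − 15.30 = 69.60 dB SPL.
Σ 10^(L/10) = 2.093e+07 → L_total = 10·log₁₀(2.093e+07) = 73.21 dB SPL.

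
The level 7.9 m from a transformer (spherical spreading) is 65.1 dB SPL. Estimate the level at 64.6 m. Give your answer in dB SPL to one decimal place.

For a point source, L₂ = L₁ − 20·log₁₀(r₂/r₁).
L₂ = 65.1 − 20·log₁₀(64.6/7.9) = 65.1 − 18.252 = 46.85 dB SPL.

46.8 dB SPL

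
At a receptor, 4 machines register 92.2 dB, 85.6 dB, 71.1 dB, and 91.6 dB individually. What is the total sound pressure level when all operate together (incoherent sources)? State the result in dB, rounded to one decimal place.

95.4 dB

For uncorrelated sources the intensities add, so convert each level to linear form, sum, and take 10·log₁₀ of the total.
Σ 10^(L/10) = 10^(92.2/10) + 10^(85.6/10) + 10^(71.1/10) + 10^(91.6/10) = 3.481e+09.
L_total = 10·log₁₀(3.481e+09) = 95.42 dB.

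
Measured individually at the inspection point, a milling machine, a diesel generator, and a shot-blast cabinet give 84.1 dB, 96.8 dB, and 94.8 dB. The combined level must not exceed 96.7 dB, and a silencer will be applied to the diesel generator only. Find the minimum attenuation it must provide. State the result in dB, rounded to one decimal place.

5.3 dB

The untreated sources together contribute 10^(84.1/10) + 10^(94.8/10) = 3.277e+09, i.e. 95.15 dB.
To meet 96.7 dB overall, the treated diesel generator may contribute at most 10^(96.7/10) − 3.277e+09 = 1.400e+09, i.e. 91.46 dB.
So the diesel generator must be reduced from 96.8 to 91.46 dB: IL = 5.34 dB.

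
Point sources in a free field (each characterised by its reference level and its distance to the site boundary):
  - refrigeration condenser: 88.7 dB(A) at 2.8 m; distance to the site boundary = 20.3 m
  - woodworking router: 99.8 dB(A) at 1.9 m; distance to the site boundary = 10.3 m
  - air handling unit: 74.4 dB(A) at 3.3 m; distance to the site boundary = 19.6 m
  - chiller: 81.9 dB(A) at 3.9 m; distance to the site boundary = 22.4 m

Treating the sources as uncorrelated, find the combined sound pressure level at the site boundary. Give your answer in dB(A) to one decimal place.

85.4 dB(A)

Propagate each source to the receiver with L = L_ref − 20·log₁₀(r/r_ref), then add intensities.
refrigeration condenser: 88.7 − 20·log₁₀(20.3/2.8) = 88.7 − 17.21 = 71.49 dB(A).
woodworking router: 99.8 − 20·log₁₀(10.3/1.9) = 99.8 − 14.68 = 85.12 dB(A).
air handling unit: 74.4 − 20·log₁₀(19.6/3.3) = 74.4 − 15.47 = 58.93 dB(A).
chiller: 81.9 − 20·log₁₀(22.4/3.9) = 81.9 − 15.18 = 66.72 dB(A).
Σ 10^(L/10) = 3.445e+08 → L_total = 10·log₁₀(3.445e+08) = 85.37 dB(A).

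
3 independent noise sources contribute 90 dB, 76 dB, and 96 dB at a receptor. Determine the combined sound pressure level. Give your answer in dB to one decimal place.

Incoherent sources combine by intensity addition: L_total = 10·log₁₀(Σ 10^(L_i/10)).
Σ 10^(L/10) = 10^(90/10) + 10^(76/10) + 10^(96/10) = 5.021e+09.
L_total = 10·log₁₀(5.021e+09) = 97.01 dB.

97.0 dB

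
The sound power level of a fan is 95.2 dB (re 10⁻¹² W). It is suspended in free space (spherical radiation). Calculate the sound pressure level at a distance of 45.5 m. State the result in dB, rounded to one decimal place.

L_p = L_w − 10·log₁₀(4π·r²) with r = 45.5 m.
4π·r² = 2.602e+04 m², 10·log₁₀ of that is 44.152 dB.
L_p = 95.2 − 44.152 = 51.05 dB.

51.0 dB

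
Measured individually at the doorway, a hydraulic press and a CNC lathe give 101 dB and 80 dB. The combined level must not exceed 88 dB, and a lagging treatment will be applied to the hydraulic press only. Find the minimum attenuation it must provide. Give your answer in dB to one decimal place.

13.7 dB

Fixed contribution from the other source: Σ 10^(L/10) = 10^(80/10) = 1.000e+08 (80.00 dB).
The limit corresponds to 10^(88/10) = 6.310e+08; subtracting the fixed part leaves 5.310e+08 for the hydraulic press, i.e. 87.25 dB.
Required insertion loss = 101 − 87.25 = 13.75 dB.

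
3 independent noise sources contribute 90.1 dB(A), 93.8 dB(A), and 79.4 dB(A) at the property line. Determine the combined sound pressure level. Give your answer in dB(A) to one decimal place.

Incoherent sources combine by intensity addition: L_total = 10·log₁₀(Σ 10^(L_i/10)).
Σ 10^(L/10) = 10^(90.1/10) + 10^(93.8/10) + 10^(79.4/10) = 3.509e+09.
L_total = 10·log₁₀(3.509e+09) = 95.45 dB(A).

95.5 dB(A)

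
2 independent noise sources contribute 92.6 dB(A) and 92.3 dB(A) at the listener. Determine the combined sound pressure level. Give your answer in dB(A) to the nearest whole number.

95 dB(A)

For uncorrelated sources the intensities add, so convert each level to linear form, sum, and take 10·log₁₀ of the total.
Σ 10^(L/10) = 10^(92.6/10) + 10^(92.3/10) = 3.518e+09.
L_total = 10·log₁₀(3.518e+09) = 95.46 dB(A).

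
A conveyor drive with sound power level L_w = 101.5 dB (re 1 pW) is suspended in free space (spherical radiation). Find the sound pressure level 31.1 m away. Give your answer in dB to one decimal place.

60.7 dB

The power spreads over a sphere of area 4π·r², so L_p = L_w − 10·log₁₀(4π·r²).
4π·r² = 1.215e+04 m², 10·log₁₀ of that is 40.847 dB.
L_p = 101.5 − 40.847 = 60.65 dB.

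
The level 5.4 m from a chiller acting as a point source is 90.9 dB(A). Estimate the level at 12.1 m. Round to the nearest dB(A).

84 dB(A)

Point-source attenuation: ΔL = 20·log₁₀(r₂/r₁) = 20·log₁₀(12.1/5.4) = 7.008 dB.
L₂ = 90.9 − 20·log₁₀(12.1/5.4) = 90.9 − 7.008 = 83.89 dB(A).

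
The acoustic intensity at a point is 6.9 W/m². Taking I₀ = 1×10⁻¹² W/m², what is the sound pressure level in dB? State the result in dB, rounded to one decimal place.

L = 10·log₁₀(I/I₀) = 10·log₁₀(6.9/10⁻¹²) = 10·log₁₀(6.9×10^12).
L = 10·(0.8388 + 12) = 128.39 dB.

128.4 dB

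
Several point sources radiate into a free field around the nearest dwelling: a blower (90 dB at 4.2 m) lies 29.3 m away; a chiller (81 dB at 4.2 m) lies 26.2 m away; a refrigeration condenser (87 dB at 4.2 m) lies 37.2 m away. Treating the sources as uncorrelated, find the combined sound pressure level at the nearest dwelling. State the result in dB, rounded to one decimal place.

74.8 dB

Propagate each source to the receiver with L = L_ref − 20·log₁₀(r/r_ref), then add intensities.
blower: 90 − 20·log₁₀(29.3/4.2) = 90 − 16.87 = 73.13 dB.
chiller: 81 − 20·log₁₀(26.2/4.2) = 81 − 15.90 = 65.10 dB.
refrigeration condenser: 87 − 20·log₁₀(37.2/4.2) = 87 − 18.95 = 68.05 dB.
Σ 10^(L/10) = 3.017e+07 → L_total = 10·log₁₀(3.017e+07) = 74.80 dB.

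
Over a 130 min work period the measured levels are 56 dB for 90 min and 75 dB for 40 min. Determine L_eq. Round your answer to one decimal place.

The energy average is taken in the linear domain: L_eq = 10·log₁₀[(Σ tᵢ·10^(Lᵢ/10))/T], T = 130 min.
Σ tᵢ·10^(Lᵢ/10) = 90·10^(56/10) + 40·10^(75/10) = 1.301e+09.
L_eq = 10·log₁₀(1.301e+09/130) = 70.00 dB.

70.0 dB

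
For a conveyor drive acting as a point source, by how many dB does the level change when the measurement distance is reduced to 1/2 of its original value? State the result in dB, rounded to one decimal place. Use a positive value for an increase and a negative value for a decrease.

A point source loses 6 dB per doubling of distance; generally ΔL = −20·log₁₀(r₂/r₁).
ΔL = −20·log₁₀(0.5) = +6.02 dB.

+6.0 dB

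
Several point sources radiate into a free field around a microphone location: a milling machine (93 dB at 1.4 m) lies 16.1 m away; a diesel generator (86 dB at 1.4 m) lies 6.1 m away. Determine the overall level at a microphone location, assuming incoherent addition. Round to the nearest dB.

Apply inverse-square spreading to bring every level to the receiver, then sum 10^(L/10).
milling machine: 93 − 20·log₁₀(16.1/1.4) = 93 − 21.21 = 71.79 dB.
diesel generator: 86 − 20·log₁₀(6.1/1.4) = 86 − 12.78 = 73.22 dB.
Σ 10^(L/10) = 3.606e+07 → L_total = 10·log₁₀(3.606e+07) = 75.57 dB.

76 dB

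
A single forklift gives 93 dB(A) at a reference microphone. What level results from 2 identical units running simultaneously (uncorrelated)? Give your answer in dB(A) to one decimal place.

96.0 dB(A)

N identical incoherent sources raise the level by 10·log₁₀ N.
L_total = 93 + 10·log₁₀(2) = 93 + 3.010 = 96.01 dB(A).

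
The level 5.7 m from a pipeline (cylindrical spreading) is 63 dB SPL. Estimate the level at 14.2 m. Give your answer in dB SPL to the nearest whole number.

59 dB SPL

For a line source, L₂ = L₁ − 10·log₁₀(r₂/r₁).
L₂ = 63 − 10·log₁₀(14.2/5.7) = 63 − 3.964 = 59.04 dB SPL.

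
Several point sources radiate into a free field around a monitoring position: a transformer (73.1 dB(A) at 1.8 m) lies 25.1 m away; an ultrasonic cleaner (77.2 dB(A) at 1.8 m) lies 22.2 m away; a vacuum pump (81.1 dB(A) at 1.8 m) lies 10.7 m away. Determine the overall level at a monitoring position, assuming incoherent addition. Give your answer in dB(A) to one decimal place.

Propagate each source to the receiver with L = L_ref − 20·log₁₀(r/r_ref), then add intensities.
transformer: 73.1 − 20·log₁₀(25.1/1.8) = 73.1 − 22.89 = 50.21 dB(A).
ultrasonic cleaner: 77.2 − 20·log₁₀(22.2/1.8) = 77.2 − 21.82 = 55.38 dB(A).
vacuum pump: 81.1 − 20·log₁₀(10.7/1.8) = 81.1 − 15.48 = 65.62 dB(A).
Σ 10^(L/10) = 4.096e+06 → L_total = 10·log₁₀(4.096e+06) = 66.12 dB(A).

66.1 dB(A)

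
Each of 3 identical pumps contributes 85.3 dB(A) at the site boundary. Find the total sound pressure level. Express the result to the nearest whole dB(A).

N identical incoherent sources raise the level by 10·log₁₀ N.
L_total = 85.3 + 10·log₁₀(3) = 85.3 + 4.771 = 90.07 dB(A).

90 dB(A)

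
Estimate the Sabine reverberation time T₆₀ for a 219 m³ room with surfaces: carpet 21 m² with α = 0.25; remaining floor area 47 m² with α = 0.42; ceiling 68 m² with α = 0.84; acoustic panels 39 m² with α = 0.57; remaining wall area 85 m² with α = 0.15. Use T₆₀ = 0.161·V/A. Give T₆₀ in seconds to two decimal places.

Total absorption A = 21·0.25 + 47·0.42 + 68·0.84 + 39·0.57 + 85·0.15 = 117.09 m² sabins.
T₆₀ = 0.161 × 219 / 117.09 = 0.301 s.

0.30 s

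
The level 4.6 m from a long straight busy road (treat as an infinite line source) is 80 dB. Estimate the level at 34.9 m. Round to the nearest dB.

Line-source attenuation: ΔL = 10·log₁₀(r₂/r₁) = 10·log₁₀(34.9/4.6) = 8.801 dB.
L₂ = 80 − 10·log₁₀(34.9/4.6) = 80 − 8.801 = 71.20 dB.

71 dB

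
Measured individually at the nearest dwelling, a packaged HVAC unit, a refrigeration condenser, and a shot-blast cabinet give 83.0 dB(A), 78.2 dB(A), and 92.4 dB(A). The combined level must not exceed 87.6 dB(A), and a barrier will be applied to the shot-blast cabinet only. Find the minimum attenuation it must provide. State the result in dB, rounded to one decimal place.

Fixed contribution from the other sources: Σ 10^(L/10) = 10^(83.0/10) + 10^(78.2/10) = 2.656e+08 (84.24 dB(A)).
To meet 87.6 dB(A) overall, the treated shot-blast cabinet may contribute at most 10^(87.6/10) − 2.656e+08 = 3.098e+08, i.e. 84.91 dB(A).
So the shot-blast cabinet must be reduced from 92.4 to 84.91 dB(A): IL = 7.49 dB.

7.5 dB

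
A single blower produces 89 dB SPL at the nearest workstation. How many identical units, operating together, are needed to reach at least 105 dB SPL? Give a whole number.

N identical sources give L₁ + 10·log₁₀ N, so require 10·log₁₀ N ≥ 105 − 89 = 16.0 dB.
N ≥ 10^(16.0/10) = 39.811, so N = 40.

40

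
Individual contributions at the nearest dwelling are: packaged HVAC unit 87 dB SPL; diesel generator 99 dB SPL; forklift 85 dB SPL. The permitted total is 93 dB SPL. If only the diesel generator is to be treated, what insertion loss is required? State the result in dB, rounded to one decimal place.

8.3 dB

Everything except the diesel generator sums to 10^(87/10) + 10^(85/10) = 8.174e+08 in linear terms, 89.12 dB SPL.
To meet 93 dB SPL overall, the treated diesel generator may contribute at most 10^(93/10) − 8.174e+08 = 1.178e+09, i.e. 90.71 dB SPL.
So the diesel generator must be reduced from 99 to 90.71 dB SPL: IL = 8.29 dB.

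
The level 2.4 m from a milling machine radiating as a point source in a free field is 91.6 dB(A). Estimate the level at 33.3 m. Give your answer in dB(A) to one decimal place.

68.8 dB(A)

Spherical spreading from a point source gives a 20·log₁₀(r₂/r₁) drop.
L₂ = 91.6 − 20·log₁₀(33.3/2.4) = 91.6 − 22.845 = 68.76 dB(A).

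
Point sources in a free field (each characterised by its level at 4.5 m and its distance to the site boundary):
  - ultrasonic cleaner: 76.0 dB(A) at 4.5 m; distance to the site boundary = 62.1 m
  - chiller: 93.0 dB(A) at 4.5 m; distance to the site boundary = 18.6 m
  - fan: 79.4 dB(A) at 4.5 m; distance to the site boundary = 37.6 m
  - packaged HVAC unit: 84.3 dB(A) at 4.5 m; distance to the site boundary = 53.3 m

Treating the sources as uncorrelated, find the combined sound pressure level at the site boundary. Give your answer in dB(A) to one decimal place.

80.8 dB(A)

First find each source's level at the receiver (point-source: −20·log₁₀(r/r_ref)), then combine on an intensity basis.
ultrasonic cleaner: 76.0 − 20·log₁₀(62.1/4.5) = 76.0 − 22.80 = 53.20 dB(A).
chiller: 93.0 − 20·log₁₀(18.6/4.5) = 93.0 − 12.33 = 80.67 dB(A).
fan: 79.4 − 20·log₁₀(37.6/4.5) = 79.4 − 18.44 = 60.96 dB(A).
packaged HVAC unit: 84.3 − 20·log₁₀(53.3/4.5) = 84.3 − 21.47 = 62.83 dB(A).
Σ 10^(L/10) = 1.202e+08 → L_total = 10·log₁₀(1.202e+08) = 80.80 dB(A).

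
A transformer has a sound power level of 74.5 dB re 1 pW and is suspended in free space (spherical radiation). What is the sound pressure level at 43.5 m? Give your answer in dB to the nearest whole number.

Free-field spherical radiation: L_p = L_w − 10·log₁₀(4π·r²), r = 43.5 m.
4π·r² = 2.378e+04 m², 10·log₁₀ of that is 43.762 dB.
L_p = 74.5 − 43.762 = 30.74 dB.

31 dB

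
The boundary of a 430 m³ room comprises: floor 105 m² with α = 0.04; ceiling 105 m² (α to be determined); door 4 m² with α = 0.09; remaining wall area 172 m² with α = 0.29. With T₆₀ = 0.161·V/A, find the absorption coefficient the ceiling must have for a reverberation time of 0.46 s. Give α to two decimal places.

0.91

Required total absorption A = 0.161·430/0.46 = 150.50 m².
Absorption from the other surfaces = 105·0.04 + 4·0.09 + 172·0.29 = 54.44 m², so the ceiling must supply 96.06 m² over 105 m².
α = 96.06/105 = 0.915.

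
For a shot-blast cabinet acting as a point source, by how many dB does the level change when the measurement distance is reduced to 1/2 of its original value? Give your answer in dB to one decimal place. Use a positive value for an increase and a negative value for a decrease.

Point-source spreading: ΔL = −20·log₁₀(r₂/r₁).
ΔL = −20·log₁₀(0.5) = +6.02 dB.

+6.0 dB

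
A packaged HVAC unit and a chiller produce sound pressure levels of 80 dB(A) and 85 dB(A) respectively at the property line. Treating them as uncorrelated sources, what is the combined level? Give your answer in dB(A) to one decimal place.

Incoherent sources combine by intensity addition: L_total = 10·log₁₀(Σ 10^(L_i/10)).
Σ 10^(L/10) = 10^(80/10) + 10^(85/10) = 4.162e+08.
L_total = 10·log₁₀(4.162e+08) = 86.19 dB(A).

86.2 dB(A)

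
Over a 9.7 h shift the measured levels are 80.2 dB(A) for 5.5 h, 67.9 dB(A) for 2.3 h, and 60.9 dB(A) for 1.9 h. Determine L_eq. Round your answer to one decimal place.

Weight each interval's intensity by its duration and average over T = 9.7 h:
Σ tᵢ·10^(Lᵢ/10) = 5.5·10^(80.2/10) + 2.3·10^(67.9/10) + 1.9·10^(60.9/10) = 5.924e+08.
L_eq = 10·log₁₀(5.924e+08/9.7) = 77.86 dB(A).

77.9 dB(A)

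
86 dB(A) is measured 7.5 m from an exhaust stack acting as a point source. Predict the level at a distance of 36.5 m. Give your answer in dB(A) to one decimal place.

Spherical spreading from a point source gives a 20·log₁₀(r₂/r₁) drop.
L₂ = 86 − 20·log₁₀(36.5/7.5) = 86 − 13.745 = 72.26 dB(A).

72.3 dB(A)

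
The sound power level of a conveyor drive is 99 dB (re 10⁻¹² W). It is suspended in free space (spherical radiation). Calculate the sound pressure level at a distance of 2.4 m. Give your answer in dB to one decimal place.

The power spreads over a sphere of area 4π·r², so L_p = L_w − 10·log₁₀(4π·r²).
4π·r² = 72.38 m², 10·log₁₀ of that is 18.596 dB.
L_p = 99 − 18.596 = 80.40 dB.

80.4 dB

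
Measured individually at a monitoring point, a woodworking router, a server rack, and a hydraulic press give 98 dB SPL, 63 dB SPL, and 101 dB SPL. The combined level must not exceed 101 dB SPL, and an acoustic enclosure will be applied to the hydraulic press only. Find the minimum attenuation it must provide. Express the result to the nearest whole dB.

3 dB

The untreated sources together contribute 10^(98/10) + 10^(63/10) = 6.312e+09, i.e. 98.00 dB SPL.
The limit corresponds to 10^(101/10) = 1.259e+10; subtracting the fixed part leaves 6.278e+09 for the hydraulic press, i.e. 97.98 dB SPL.
So the hydraulic press must be reduced from 101 to 97.98 dB SPL: IL = 3.02 dB.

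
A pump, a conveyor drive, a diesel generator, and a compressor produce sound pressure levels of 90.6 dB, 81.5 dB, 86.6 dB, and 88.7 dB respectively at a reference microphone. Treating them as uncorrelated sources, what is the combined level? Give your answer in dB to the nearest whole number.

For uncorrelated sources the intensities add, so convert each level to linear form, sum, and take 10·log₁₀ of the total.
Σ 10^(L/10) = 10^(90.6/10) + 10^(81.5/10) + 10^(86.6/10) + 10^(88.7/10) = 2.488e+09.
L_total = 10·log₁₀(2.488e+09) = 93.96 dB.

94 dB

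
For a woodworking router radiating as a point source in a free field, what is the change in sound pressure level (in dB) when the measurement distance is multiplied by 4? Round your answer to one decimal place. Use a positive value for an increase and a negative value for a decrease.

A point source loses 6 dB per doubling of distance; generally ΔL = −20·log₁₀(r₂/r₁).
ΔL = −20·log₁₀(4) = -12.04 dB.

-12.0 dB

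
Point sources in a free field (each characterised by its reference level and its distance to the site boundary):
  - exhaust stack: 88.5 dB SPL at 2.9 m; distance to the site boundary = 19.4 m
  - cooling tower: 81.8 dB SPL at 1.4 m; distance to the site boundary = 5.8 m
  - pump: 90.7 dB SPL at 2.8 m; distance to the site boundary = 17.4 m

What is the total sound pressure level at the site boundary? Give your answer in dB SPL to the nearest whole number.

Propagate each source to the receiver with L = L_ref − 20·log₁₀(r/r_ref), then add intensities.
exhaust stack: 88.5 − 20·log₁₀(19.4/2.9) = 88.5 − 16.51 = 71.99 dB SPL.
cooling tower: 81.8 − 20·log₁₀(5.8/1.4) = 81.8 − 12.35 = 69.45 dB SPL.
pump: 90.7 − 20·log₁₀(17.4/2.8) = 90.7 − 15.87 = 74.83 dB SPL.
Σ 10^(L/10) = 5.506e+07 → L_total = 10·log₁₀(5.506e+07) = 77.41 dB SPL.

77 dB SPL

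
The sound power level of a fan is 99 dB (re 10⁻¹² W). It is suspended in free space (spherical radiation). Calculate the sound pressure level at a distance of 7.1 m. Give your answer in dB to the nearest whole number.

The power spreads over a sphere of area 4π·r², so L_p = L_w − 10·log₁₀(4π·r²).
4π·r² = 633.5 m², 10·log₁₀ of that is 28.017 dB.
L_p = 99 − 28.017 = 70.98 dB.

71 dB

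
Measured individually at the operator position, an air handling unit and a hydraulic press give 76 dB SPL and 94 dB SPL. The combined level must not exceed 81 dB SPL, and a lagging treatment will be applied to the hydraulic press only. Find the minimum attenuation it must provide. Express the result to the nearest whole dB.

15 dB

The untreated sources together contribute 10^(76/10) = 3.981e+07, i.e. 76.00 dB SPL.
The limit corresponds to 10^(81/10) = 1.259e+08; subtracting the fixed part leaves 8.608e+07 for the hydraulic press, i.e. 79.35 dB SPL.
Required insertion loss = 94 − 79.35 = 14.65 dB.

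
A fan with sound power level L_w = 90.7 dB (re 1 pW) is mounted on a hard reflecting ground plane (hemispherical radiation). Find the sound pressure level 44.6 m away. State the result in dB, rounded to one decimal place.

L_p = L_w − 10·log₁₀(2π·r²) with r = 44.6 m.
2π·r² = 1.25e+04 m², 10·log₁₀ of that is 40.968 dB.
L_p = 90.7 − 40.968 = 49.73 dB.

49.7 dB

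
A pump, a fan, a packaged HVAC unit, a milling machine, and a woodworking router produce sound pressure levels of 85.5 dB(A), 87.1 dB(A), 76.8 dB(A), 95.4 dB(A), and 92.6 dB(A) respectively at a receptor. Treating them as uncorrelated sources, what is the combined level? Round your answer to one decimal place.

For uncorrelated sources the intensities add, so convert each level to linear form, sum, and take 10·log₁₀ of the total.
Σ 10^(L/10) = 10^(85.5/10) + 10^(87.1/10) + 10^(76.8/10) + 10^(95.4/10) + 10^(92.6/10) = 6.203e+09.
L_total = 10·log₁₀(6.203e+09) = 97.93 dB(A).

97.9 dB(A)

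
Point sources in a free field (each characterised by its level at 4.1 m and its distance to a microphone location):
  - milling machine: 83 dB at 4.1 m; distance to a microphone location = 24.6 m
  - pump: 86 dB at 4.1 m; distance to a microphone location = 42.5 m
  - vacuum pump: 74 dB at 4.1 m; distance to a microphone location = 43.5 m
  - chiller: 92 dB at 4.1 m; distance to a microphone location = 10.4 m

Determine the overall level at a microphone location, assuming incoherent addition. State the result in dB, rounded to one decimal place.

84.1 dB

Propagate each source to the receiver with L = L_ref − 20·log₁₀(r/r_ref), then add intensities.
milling machine: 83 − 20·log₁₀(24.6/4.1) = 83 − 15.56 = 67.44 dB.
pump: 86 − 20·log₁₀(42.5/4.1) = 86 − 20.31 = 65.69 dB.
vacuum pump: 74 − 20·log₁₀(43.5/4.1) = 74 − 20.51 = 53.49 dB.
chiller: 92 − 20·log₁₀(10.4/4.1) = 92 − 8.08 = 83.92 dB.
Σ 10^(L/10) = 2.558e+08 → L_total = 10·log₁₀(2.558e+08) = 84.08 dB.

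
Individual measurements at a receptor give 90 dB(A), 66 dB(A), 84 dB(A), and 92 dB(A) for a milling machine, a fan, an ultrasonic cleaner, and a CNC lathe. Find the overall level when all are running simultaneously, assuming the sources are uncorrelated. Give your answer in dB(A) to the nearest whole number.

95 dB(A)

Incoherent sources combine by intensity addition: L_total = 10·log₁₀(Σ 10^(L_i/10)).
Σ 10^(L/10) = 10^(90/10) + 10^(66/10) + 10^(84/10) + 10^(92/10) = 2.840e+09.
L_total = 10·log₁₀(2.840e+09) = 94.53 dB(A).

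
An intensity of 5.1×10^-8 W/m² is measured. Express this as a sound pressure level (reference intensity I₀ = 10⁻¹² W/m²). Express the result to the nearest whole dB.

47 dB

Dividing by I₀ shifts the exponent by 12: I/I₀ = 5.1×10^4.
L = 10·(0.7076 + 4) = 47.08 dB.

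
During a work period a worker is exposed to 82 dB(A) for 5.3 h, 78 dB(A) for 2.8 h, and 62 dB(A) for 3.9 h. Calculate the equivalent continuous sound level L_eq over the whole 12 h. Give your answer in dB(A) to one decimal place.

Weight each interval's intensity by its duration and average over T = 12 h:
Σ tᵢ·10^(Lᵢ/10) = 5.3·10^(82/10) + 2.8·10^(78/10) + 3.9·10^(62/10) = 1.023e+09.
L_eq = 10·log₁₀(1.023e+09/12) = 79.31 dB(A).

79.3 dB(A)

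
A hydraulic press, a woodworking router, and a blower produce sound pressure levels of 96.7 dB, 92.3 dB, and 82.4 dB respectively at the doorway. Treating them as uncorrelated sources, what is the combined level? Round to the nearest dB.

98 dB

For uncorrelated sources the intensities add, so convert each level to linear form, sum, and take 10·log₁₀ of the total.
Σ 10^(L/10) = 10^(96.7/10) + 10^(92.3/10) + 10^(82.4/10) = 6.549e+09.
L_total = 10·log₁₀(6.549e+09) = 98.16 dB.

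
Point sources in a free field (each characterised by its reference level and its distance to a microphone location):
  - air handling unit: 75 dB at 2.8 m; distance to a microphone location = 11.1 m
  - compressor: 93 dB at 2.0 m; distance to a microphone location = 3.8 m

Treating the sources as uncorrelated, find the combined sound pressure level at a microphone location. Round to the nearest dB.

87 dB

Apply inverse-square spreading to bring every level to the receiver, then sum 10^(L/10).
air handling unit: 75 − 20·log₁₀(11.1/2.8) = 75 − 11.96 = 63.04 dB.
compressor: 93 − 20·log₁₀(3.8/2.0) = 93 − 5.58 = 87.42 dB.
Σ 10^(L/10) = 5.547e+08 → L_total = 10·log₁₀(5.547e+08) = 87.44 dB.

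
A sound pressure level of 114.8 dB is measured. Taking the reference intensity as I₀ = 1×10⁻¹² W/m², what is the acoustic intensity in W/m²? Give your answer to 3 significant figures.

I/I₀ = 10^(114.8/10) = 3.02e+11, so I = 3.02e+11 × 10⁻¹² W/m².

0.302 W/m²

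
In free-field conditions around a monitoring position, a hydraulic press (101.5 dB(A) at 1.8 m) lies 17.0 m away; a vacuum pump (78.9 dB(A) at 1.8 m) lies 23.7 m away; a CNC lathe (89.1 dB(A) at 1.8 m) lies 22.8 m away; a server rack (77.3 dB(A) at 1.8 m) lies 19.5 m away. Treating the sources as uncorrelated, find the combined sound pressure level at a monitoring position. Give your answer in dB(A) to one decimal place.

Apply inverse-square spreading to bring every level to the receiver, then sum 10^(L/10).
hydraulic press: 101.5 − 20·log₁₀(17.0/1.8) = 101.5 − 19.50 = 82.00 dB(A).
vacuum pump: 78.9 − 20·log₁₀(23.7/1.8) = 78.9 − 22.39 = 56.51 dB(A).
CNC lathe: 89.1 − 20·log₁₀(22.8/1.8) = 89.1 − 22.05 = 67.05 dB(A).
server rack: 77.3 − 20·log₁₀(19.5/1.8) = 77.3 − 20.70 = 56.60 dB(A).
Σ 10^(L/10) = 1.643e+08 → L_total = 10·log₁₀(1.643e+08) = 82.16 dB(A).

82.2 dB(A)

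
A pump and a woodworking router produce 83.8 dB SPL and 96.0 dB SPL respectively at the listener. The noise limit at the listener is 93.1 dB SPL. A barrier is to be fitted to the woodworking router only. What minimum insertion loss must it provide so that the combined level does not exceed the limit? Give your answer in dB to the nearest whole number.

Everything except the woodworking router sums to 10^(83.8/10) = 2.399e+08 in linear terms, 83.80 dB SPL.
To meet 93.1 dB SPL overall, the treated woodworking router may contribute at most 10^(93.1/10) − 2.399e+08 = 1.802e+09, i.e. 92.56 dB SPL.
Required insertion loss = 96.0 − 92.56 = 3.44 dB.

3 dB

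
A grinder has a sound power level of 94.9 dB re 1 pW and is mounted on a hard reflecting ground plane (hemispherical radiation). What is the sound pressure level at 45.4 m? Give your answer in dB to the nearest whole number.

The power spreads over a hemisphere of area 2π·r², so L_p = L_w − 10·log₁₀(2π·r²).
2π·r² = 1.295e+04 m², 10·log₁₀ of that is 41.123 dB.
L_p = 94.9 − 41.123 = 53.78 dB.

54 dB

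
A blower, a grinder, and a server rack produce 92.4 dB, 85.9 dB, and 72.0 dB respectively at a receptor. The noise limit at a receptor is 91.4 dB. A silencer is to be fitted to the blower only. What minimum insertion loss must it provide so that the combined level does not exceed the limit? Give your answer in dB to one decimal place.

2.5 dB

Everything except the blower sums to 10^(85.9/10) + 10^(72.0/10) = 4.049e+08 in linear terms, 86.07 dB.
To meet 91.4 dB overall, the treated blower may contribute at most 10^(91.4/10) − 4.049e+08 = 9.755e+08, i.e. 89.89 dB.
So the blower must be reduced from 92.4 to 89.89 dB: IL = 2.51 dB.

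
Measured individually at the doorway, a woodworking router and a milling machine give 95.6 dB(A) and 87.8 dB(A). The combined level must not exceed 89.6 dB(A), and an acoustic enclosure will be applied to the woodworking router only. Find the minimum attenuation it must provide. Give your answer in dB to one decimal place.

10.7 dB

The untreated sources together contribute 10^(87.8/10) = 6.026e+08, i.e. 87.80 dB(A).
To meet 89.6 dB(A) overall, the treated woodworking router may contribute at most 10^(89.6/10) − 6.026e+08 = 3.095e+08, i.e. 84.91 dB(A).
So the woodworking router must be reduced from 95.6 to 84.91 dB(A): IL = 10.69 dB.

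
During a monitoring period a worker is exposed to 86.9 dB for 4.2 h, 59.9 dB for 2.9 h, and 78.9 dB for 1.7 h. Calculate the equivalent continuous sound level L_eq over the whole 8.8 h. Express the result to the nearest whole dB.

The energy average is taken in the linear domain: L_eq = 10·log₁₀[(Σ tᵢ·10^(Lᵢ/10))/T], T = 8.8 h.
Σ tᵢ·10^(Lᵢ/10) = 4.2·10^(86.9/10) + 2.9·10^(59.9/10) + 1.7·10^(78.9/10) = 2.192e+09.
L_eq = 10·log₁₀(2.192e+09/8.8) = 83.96 dB.

84 dB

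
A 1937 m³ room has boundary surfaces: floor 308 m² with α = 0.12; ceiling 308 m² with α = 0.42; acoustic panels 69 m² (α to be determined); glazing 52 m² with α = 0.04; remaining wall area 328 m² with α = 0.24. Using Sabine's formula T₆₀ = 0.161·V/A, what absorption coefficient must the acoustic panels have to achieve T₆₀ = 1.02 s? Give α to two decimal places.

0.85

From T₆₀ = 0.161·V/A, the target T₆₀ = 1.02 s needs A = 0.161·1937/1.02 = 305.74 m².
Absorption from the other surfaces = 308·0.12 + 308·0.42 + 52·0.04 + 328·0.24 = 247.12 m², so the acoustic panels must supply 58.62 m² over 69 m².
α = 58.62/69 = 0.850.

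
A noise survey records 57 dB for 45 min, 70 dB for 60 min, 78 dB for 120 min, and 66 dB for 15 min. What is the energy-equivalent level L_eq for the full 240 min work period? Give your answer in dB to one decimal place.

L_eq = 10·log₁₀[(1/T)·Σ tᵢ·10^(Lᵢ/10)] with T = 240 min.
Σ tᵢ·10^(Lᵢ/10) = 45·10^(57/10) + 60·10^(70/10) + 120·10^(78/10) + 15·10^(66/10) = 8.254e+09.
L_eq = 10·log₁₀(8.254e+09/240) = 75.36 dB.

75.4 dB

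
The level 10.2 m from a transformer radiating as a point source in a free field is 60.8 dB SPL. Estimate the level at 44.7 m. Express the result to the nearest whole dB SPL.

Point-source attenuation: ΔL = 20·log₁₀(r₂/r₁) = 20·log₁₀(44.7/10.2) = 12.834 dB.
L₂ = 60.8 − 20·log₁₀(44.7/10.2) = 60.8 − 12.834 = 47.97 dB SPL.

48 dB SPL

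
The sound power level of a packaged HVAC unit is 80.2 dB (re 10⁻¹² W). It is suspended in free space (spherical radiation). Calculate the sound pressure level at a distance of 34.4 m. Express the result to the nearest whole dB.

Free-field spherical radiation: L_p = L_w − 10·log₁₀(4π·r²), r = 34.4 m.
4π·r² = 1.487e+04 m², 10·log₁₀ of that is 41.723 dB.
L_p = 80.2 − 41.723 = 38.48 dB.

38 dB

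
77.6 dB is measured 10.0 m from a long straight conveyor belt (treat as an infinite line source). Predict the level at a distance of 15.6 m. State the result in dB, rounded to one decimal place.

Line-source attenuation: ΔL = 10·log₁₀(r₂/r₁) = 10·log₁₀(15.6/10.0) = 1.931 dB.
L₂ = 77.6 − 10·log₁₀(15.6/10.0) = 77.6 − 1.931 = 75.67 dB.

75.7 dB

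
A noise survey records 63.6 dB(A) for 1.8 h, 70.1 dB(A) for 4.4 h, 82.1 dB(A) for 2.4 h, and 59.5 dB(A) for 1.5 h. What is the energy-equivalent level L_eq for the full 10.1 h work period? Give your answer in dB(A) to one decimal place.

76.4 dB(A)

L_eq = 10·log₁₀[(1/T)·Σ tᵢ·10^(Lᵢ/10)] with T = 10.1 h.
Σ tᵢ·10^(Lᵢ/10) = 1.8·10^(63.6/10) + 4.4·10^(70.1/10) + 2.4·10^(82.1/10) + 1.5·10^(59.5/10) = 4.397e+08.
L_eq = 10·log₁₀(4.397e+08/10.1) = 76.39 dB(A).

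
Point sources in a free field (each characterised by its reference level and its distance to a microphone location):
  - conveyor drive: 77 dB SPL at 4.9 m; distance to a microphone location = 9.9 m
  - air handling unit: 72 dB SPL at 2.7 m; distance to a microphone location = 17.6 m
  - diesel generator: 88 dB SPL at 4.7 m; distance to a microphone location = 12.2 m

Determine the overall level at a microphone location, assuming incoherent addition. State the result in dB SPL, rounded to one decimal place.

80.3 dB SPL

Apply inverse-square spreading to bring every level to the receiver, then sum 10^(L/10).
conveyor drive: 77 − 20·log₁₀(9.9/4.9) = 77 − 6.11 = 70.89 dB SPL.
air handling unit: 72 − 20·log₁₀(17.6/2.7) = 72 − 16.28 = 55.72 dB SPL.
diesel generator: 88 − 20·log₁₀(12.2/4.7) = 88 − 8.29 = 79.71 dB SPL.
Σ 10^(L/10) = 1.063e+08 → L_total = 10·log₁₀(1.063e+08) = 80.27 dB SPL.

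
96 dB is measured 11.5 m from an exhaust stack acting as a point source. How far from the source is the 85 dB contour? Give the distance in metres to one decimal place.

The 11.0 dB drop corresponds to a distance ratio of 10^(11.0/20) for a point source.
r₂ = 11.5·10^((96−85)/20) = 11.5·10^(11.0/20) = 40.80 m.

40.8 m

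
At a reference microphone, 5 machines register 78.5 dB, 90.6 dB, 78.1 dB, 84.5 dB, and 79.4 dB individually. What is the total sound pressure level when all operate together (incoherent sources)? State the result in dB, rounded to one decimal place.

For uncorrelated sources the intensities add, so convert each level to linear form, sum, and take 10·log₁₀ of the total.
Σ 10^(L/10) = 10^(78.5/10) + 10^(90.6/10) + 10^(78.1/10) + 10^(84.5/10) + 10^(79.4/10) = 1.652e+09.
L_total = 10·log₁₀(1.652e+09) = 92.18 dB.

92.2 dB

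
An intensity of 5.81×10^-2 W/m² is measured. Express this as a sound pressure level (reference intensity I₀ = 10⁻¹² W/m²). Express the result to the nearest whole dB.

108 dB

I/I₀ = 5.81×10^-2/10⁻¹² = 5.81×10^10, and L = 10·log₁₀(I/I₀).
L = 10·(0.7642 + 10) = 107.64 dB.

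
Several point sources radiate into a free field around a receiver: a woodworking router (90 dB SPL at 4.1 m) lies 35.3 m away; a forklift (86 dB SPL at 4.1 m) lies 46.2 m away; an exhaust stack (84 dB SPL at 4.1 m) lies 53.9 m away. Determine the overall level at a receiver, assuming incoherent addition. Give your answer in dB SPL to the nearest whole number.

73 dB SPL

Propagate each source to the receiver with L = L_ref − 20·log₁₀(r/r_ref), then add intensities.
woodworking router: 90 − 20·log₁₀(35.3/4.1) = 90 − 18.70 = 71.30 dB SPL.
forklift: 86 − 20·log₁₀(46.2/4.1) = 86 − 21.04 = 64.96 dB SPL.
exhaust stack: 84 − 20·log₁₀(53.9/4.1) = 84 − 22.38 = 61.62 dB SPL.
Σ 10^(L/10) = 1.808e+07 → L_total = 10·log₁₀(1.808e+07) = 72.57 dB SPL.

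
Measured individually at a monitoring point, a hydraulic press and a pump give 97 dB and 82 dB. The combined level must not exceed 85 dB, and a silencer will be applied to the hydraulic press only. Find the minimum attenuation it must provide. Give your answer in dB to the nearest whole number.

Fixed contribution from the other source: Σ 10^(L/10) = 10^(82/10) = 1.585e+08 (82.00 dB).
To meet 85 dB overall, the treated hydraulic press may contribute at most 10^(85/10) − 1.585e+08 = 1.577e+08, i.e. 81.98 dB.
So the hydraulic press must be reduced from 97 to 81.98 dB: IL = 15.02 dB.

15 dB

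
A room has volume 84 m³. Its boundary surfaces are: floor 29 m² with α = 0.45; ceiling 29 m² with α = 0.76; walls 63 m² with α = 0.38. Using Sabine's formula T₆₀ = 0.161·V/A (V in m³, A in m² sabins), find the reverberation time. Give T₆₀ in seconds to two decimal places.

0.23 s

Summing Sᵢαᵢ: 29·0.45 + 29·0.76 + 63·0.38 = 59.03 m².
T₆₀ = 0.161 × 84 / 59.03 = 0.229 s.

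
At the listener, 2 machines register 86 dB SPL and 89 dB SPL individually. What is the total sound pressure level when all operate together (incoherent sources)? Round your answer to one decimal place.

For uncorrelated sources the intensities add, so convert each level to linear form, sum, and take 10·log₁₀ of the total.
Σ 10^(L/10) = 10^(86/10) + 10^(89/10) = 1.192e+09.
L_total = 10·log₁₀(1.192e+09) = 90.76 dB SPL.

90.8 dB SPL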